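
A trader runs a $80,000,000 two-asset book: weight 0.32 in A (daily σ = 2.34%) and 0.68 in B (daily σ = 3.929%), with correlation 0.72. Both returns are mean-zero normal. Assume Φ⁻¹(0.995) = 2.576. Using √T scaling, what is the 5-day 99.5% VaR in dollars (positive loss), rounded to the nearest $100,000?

$15,000,000

σ_p = √(0.32²·2.34² + 0.68²·3.929² + 2·0.72·0.32·0.68·2.34·3.929) = 3.253%.
σ_{5d} = 3.253% × √5 = 7.274%.
VaR = 2.576 × 7.274% = 18.738%; on $80,000,000 that is $14,990,400.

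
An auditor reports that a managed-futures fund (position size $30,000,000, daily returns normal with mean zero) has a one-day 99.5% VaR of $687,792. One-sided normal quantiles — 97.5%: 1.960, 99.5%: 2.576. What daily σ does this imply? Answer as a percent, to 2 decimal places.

VaR as a fraction: $687,792 / $30,000,000 = 2.293%.
σ = VaR / z = 2.293% / 2.576 = 0.890%.

0.89%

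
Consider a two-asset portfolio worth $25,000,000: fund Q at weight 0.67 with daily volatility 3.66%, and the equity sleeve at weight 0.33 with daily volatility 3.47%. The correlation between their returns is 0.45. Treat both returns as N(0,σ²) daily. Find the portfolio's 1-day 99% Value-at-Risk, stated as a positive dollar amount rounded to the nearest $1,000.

σ_p² = 0.67²·3.66² + 0.33²·3.47² + 2·0.45·0.67·0.33·3.66·3.47 = 9.8518 (%²).
σ_p = √9.8518 = 3.139%.
At 99%, z = 2.326.
VaR = 2.326 × 3.139% = 7.301%; on $25,000,000 that is $1,825,250.

$1,825,000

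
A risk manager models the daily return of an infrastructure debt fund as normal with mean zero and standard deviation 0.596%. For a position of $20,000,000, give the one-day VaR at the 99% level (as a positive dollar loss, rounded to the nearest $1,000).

At 99% one-sided, z = 2.326.
VaR = z·σ = 2.326 × 0.596% = 1.386%.
On $20,000,000: 0.01386 × $20,000,000 = $277,200.

$277,000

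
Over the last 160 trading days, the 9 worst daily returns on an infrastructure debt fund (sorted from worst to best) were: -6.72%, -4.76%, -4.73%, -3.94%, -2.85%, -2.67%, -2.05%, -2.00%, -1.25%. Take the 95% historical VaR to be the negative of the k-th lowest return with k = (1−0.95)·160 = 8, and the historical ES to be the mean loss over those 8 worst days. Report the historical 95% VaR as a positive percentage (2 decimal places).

2.00%

k = 8; the 8th lowest return is -2.00%, so VaR = 2.00%.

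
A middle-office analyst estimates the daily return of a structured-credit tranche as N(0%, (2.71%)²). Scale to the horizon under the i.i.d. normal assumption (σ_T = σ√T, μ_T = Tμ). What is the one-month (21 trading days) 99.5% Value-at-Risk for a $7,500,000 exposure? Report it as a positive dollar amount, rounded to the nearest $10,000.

$2,400,000

At 99.5%, z = 2.576.
σ_{21d} = 2.71% × √21 = 12.419%.
VaR = 2.576 × 12.419% = 31.991%.
On $7,500,000: 0.31991 × $7,500,000 = $2,399,325.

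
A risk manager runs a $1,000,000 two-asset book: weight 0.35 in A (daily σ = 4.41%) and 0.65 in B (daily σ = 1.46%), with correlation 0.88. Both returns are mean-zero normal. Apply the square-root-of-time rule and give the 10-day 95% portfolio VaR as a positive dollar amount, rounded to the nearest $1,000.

$126,000

σ_p = √(0.35²·4.41² + 0.65²·1.46² + 2·0.88·0.35·0.65·4.41·1.46) = 2.421%.
σ_{10d} = 2.421% × √10 = 7.656%.
z(95%) = 1.645.
VaR = 1.645 × 7.656% = 12.594%; on $1,000,000 that is $125,940.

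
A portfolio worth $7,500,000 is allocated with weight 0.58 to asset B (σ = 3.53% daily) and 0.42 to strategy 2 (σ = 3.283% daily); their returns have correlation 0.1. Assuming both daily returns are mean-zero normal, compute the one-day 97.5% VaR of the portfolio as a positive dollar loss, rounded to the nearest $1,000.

$379,000

σ_p² = 0.58²·3.53² + 0.42²·3.283² + 2·0.1·0.58·0.42·3.53·3.283 = 6.6577 (%²).
σ_p = √6.6577 = 2.580%.
At 97.5%, z = 1.960.
VaR = 1.960 × 2.580% = 5.057%; on $7,500,000 that is $379,275.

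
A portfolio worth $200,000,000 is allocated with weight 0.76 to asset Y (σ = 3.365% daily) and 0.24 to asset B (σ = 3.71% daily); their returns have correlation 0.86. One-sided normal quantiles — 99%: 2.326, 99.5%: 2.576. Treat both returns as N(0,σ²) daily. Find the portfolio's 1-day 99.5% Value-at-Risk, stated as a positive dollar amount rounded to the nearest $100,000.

$17,300,000

σ_p² = 0.76²·3.365² + 0.24²·3.71² + 2·0.86·0.76·0.24·3.365·3.71 = 11.2497 (%²).
σ_p = √11.2497 = 3.354%.
VaR = 2.576 × 3.354% = 8.640%; on $200,000,000 that is $17,280,000.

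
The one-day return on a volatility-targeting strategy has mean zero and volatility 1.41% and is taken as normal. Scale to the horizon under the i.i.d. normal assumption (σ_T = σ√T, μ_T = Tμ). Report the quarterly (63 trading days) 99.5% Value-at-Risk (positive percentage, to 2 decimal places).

At 99.5%, z = 2.576.
σ_{63d} = 1.41% × √63 = 11.192%.
VaR = 2.576 × 11.192% = 28.831%.

28.83%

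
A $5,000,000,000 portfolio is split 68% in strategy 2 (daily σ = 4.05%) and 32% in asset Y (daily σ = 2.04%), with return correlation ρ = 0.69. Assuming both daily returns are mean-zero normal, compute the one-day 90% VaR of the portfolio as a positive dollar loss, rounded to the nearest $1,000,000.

σ_p² = 0.68²·4.05² + 0.32²·2.04² + 2·0.69·0.68·0.32·4.05·2.04 = 10.4916 (%²).
σ_p = √10.4916 = 3.239%.
At 90%, z = 1.282.
VaR = 1.282 × 3.239% = 4.152%; on $5,000,000,000 that is $207,600,000.

$208,000,000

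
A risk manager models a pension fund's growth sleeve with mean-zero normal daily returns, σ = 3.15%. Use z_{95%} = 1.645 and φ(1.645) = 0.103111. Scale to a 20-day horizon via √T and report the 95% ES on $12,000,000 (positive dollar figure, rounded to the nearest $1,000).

$3,486,000

σ_{20d} = 3.15% × √20 = 14.087%.
ES multiplier = φ(z)/(1−α) = 0.103111/0.05 = 2.062.
ES = 14.087% × 2.062 = 29.047%; on $12,000,000: $3,485,640.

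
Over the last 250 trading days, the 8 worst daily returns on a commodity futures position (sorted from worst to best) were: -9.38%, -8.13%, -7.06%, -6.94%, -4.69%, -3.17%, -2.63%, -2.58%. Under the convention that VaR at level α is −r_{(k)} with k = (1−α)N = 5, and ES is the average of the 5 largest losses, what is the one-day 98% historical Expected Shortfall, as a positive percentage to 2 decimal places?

7.24%

The 5 worst returns sum to -36.20%.
ES = −(-36.20%) / 5 = 7.24%.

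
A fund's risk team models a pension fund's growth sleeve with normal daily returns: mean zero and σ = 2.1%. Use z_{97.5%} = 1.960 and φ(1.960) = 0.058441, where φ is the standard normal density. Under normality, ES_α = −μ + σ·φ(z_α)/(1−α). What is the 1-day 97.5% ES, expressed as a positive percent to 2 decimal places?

Tail multiplier: φ(z)/(1−α) = 0.058441 / 0.025 = 2.338.
ES = 2.1% × 2.338 = 4.910%.

4.91%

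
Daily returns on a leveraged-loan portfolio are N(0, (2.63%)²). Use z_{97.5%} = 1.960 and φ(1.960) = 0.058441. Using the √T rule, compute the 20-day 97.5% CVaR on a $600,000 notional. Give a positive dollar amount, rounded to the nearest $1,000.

σ_{20d} = 2.63% × √20 = 11.762%.
ES multiplier = φ(z)/(1−α) = 0.058441/0.025 = 2.338.
ES = 11.762% × 2.338 = 27.500%; on $600,000: $165,000.

$165,000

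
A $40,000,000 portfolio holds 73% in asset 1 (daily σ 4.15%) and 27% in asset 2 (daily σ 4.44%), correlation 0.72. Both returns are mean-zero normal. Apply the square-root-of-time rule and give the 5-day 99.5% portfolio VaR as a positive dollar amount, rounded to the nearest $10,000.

$9,170,000

σ_p = √(0.73²·4.15² + 0.27²·4.44² + 2·0.72·0.73·0.27·4.15·4.44) = 3.981%.
σ_{5d} = 3.981% × √5 = 8.902%.
z(99.5%) = 2.576.
VaR = 2.576 × 8.902% = 22.932%; on $40,000,000 that is $9,172,800.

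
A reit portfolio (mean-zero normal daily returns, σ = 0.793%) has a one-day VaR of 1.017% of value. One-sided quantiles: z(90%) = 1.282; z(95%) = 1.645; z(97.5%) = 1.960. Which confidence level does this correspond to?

90%

Implied z = VaR/σ = 1.017 / 0.793 = 1.282.
This matches z(90%) = 1.282.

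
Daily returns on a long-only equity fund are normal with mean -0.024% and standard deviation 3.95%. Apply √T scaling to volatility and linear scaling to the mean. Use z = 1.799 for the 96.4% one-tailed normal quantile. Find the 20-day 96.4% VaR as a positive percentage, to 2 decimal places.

32.26%

σ_{20d} = 3.95% × √20 = 17.665%; μ_{20d} = 20 × -0.024% = -0.480%.
VaR = −(-0.480%) + 1.799 × 17.665% = 32.259%.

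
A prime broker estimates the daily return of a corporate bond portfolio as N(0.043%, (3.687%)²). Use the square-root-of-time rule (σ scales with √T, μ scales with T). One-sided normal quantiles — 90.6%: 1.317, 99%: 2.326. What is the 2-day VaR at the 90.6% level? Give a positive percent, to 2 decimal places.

6.78%

σ_{2d} = 3.687% × √2 = 5.214%; μ_{2d} = 2 × 0.043% = 0.086%.
VaR = −(0.086%) + 1.317 × 5.214% = 6.781%.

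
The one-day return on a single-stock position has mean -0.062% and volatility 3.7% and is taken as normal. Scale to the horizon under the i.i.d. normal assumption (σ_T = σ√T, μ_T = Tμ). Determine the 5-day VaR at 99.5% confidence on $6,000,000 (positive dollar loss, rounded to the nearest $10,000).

At 99.5%, z = 2.576.
σ_{5d} = 3.7% × √5 = 8.273%; μ_{5d} = 5 × -0.062% = -0.310%.
VaR = −(-0.310%) + 2.576 × 8.273% = 21.621%.
On $6,000,000: 0.21621 × $6,000,000 = $1,297,260.

$1,300,000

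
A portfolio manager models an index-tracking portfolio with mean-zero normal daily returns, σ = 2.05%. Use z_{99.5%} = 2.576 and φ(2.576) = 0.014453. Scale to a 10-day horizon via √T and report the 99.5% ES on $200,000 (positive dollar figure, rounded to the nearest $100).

$37,500

σ_{10d} = 2.05% × √10 = 6.483%.
ES multiplier = φ(z)/(1−α) = 0.014453/0.005 = 2.891.
ES = 6.483% × 2.891 = 18.742%; on $200,000: $37,484.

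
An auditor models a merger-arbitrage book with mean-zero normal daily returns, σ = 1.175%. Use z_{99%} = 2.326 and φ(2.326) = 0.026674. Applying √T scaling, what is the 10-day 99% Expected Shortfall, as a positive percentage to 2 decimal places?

σ_{10d} = 1.175% × √10 = 3.716%.
ES multiplier = φ(z)/(1−α) = 0.026674/0.01 = 2.667.
ES = 3.716% × 2.667 = 9.911%.

9.91%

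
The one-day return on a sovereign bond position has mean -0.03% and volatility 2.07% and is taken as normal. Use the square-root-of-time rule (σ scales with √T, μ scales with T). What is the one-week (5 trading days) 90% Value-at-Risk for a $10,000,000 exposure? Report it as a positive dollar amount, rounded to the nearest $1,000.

At 90%, z = 1.282.
σ_{5d} = 2.07% × √5 = 4.629%; μ_{5d} = 5 × -0.03% = -0.150%.
VaR = −(-0.150%) + 1.282 × 4.629% = 6.084%.
On $10,000,000: 0.06084 × $10,000,000 = $608,400.

$608,000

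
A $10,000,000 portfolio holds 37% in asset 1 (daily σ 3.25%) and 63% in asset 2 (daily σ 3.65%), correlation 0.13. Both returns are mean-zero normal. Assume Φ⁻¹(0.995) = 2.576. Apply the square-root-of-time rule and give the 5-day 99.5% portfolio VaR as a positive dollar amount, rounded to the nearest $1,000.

σ_p = √(0.37²·3.25² + 0.63²·3.65² + 2·0.13·0.37·0.63·3.25·3.65) = 2.730%.
σ_{5d} = 2.730% × √5 = 6.104%.
VaR = 2.576 × 6.104% = 15.724%; on $10,000,000 that is $1,572,400.

$1,572,000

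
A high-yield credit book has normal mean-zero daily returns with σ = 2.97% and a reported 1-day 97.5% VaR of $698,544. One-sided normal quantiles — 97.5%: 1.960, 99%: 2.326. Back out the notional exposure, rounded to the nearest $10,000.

VaR as a fraction of value: z·σ = 1.960 × 2.97% = 5.8212%.
Position = $698,544 / 0.058212 = $12,000,000.

$12,000,000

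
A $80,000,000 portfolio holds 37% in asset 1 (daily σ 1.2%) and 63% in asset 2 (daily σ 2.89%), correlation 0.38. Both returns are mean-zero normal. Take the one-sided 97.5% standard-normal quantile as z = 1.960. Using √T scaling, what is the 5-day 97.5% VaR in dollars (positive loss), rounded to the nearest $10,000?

$7,120,000

σ_p = √(0.37²·1.2² + 0.63²·2.89² + 2·0.38·0.37·0.63·1.2·2.89) = 2.031%.
σ_{5d} = 2.031% × √5 = 4.541%.
VaR = 1.960 × 4.541% = 8.900%; on $80,000,000 that is $7,120,000.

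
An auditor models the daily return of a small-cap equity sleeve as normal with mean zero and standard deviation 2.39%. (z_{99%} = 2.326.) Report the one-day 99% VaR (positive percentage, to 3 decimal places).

5.559%

VaR = z·σ = 2.326 × 2.39% = 5.559%.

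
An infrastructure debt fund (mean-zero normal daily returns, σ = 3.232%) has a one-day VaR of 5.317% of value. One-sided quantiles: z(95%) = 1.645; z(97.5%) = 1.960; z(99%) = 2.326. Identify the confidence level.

95%

Implied z = VaR/σ = 5.317 / 3.232 = 1.645.
This matches z(95%) = 1.645.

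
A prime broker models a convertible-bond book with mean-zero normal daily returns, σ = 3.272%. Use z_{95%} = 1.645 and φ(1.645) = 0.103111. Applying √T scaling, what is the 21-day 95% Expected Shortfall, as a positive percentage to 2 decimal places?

σ_{21d} = 3.272% × √21 = 14.994%.
ES multiplier = φ(z)/(1−α) = 0.103111/0.05 = 2.062.
ES = 14.994% × 2.062 = 30.918%.

30.92%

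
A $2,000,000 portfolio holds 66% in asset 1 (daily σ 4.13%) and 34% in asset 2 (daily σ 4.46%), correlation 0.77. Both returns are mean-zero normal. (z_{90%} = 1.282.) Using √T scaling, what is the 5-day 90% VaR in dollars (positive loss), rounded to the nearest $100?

$230,000

σ_p = √(0.66²·4.13² + 0.34²·4.46² + 2·0.77·0.66·0.34·4.13·4.46) = 4.012%.
σ_{5d} = 4.012% × √5 = 8.971%.
VaR = 1.282 × 8.971% = 11.501%; on $2,000,000 that is $230,020.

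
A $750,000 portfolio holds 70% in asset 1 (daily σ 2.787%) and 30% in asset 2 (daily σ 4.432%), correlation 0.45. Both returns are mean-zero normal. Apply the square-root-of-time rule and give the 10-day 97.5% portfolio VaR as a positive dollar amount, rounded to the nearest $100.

σ_p = √(0.7²·2.787² + 0.3²·4.432² + 2·0.45·0.7·0.3·2.787·4.432) = 2.812%.
σ_{10d} = 2.812% × √10 = 8.892%.
z(97.5%) = 1.960.
VaR = 1.960 × 8.892% = 17.428%; on $750,000 that is $130,710.

$130,700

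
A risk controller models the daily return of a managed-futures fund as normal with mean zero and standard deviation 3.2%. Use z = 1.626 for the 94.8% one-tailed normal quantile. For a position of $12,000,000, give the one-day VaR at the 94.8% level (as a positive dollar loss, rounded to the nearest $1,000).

$624,000

VaR = z·σ = 1.626 × 3.2% = 5.203%.
On $12,000,000: 0.05203 × $12,000,000 = $624,360.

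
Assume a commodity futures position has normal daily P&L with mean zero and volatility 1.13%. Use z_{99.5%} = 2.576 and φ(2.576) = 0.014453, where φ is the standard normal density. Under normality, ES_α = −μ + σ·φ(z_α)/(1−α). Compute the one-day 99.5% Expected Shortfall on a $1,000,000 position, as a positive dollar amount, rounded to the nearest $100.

$32,700

Tail multiplier: φ(z)/(1−α) = 0.014453 / 0.005 = 2.891.
ES = 1.13% × 2.891 = 3.267%.
On $1,000,000: 0.03267 × $1,000,000 = $32,670.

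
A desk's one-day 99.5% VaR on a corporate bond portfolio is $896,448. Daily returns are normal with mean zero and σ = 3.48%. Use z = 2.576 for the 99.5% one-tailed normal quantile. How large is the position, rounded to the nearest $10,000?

$10,000,000

VaR as a fraction of value: z·σ = 2.576 × 3.48% = 8.96448%.
Position = $896,448 / 0.0896448 = $10,000,000.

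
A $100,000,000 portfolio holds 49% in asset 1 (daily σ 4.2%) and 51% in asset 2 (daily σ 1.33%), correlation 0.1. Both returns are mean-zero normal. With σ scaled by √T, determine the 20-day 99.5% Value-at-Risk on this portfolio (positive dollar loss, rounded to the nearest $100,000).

$25,700,000

σ_p = √(0.49²·4.2² + 0.51²·1.33² + 2·0.1·0.49·0.51·4.2·1.33) = 2.230%.
σ_{20d} = 2.230% × √20 = 9.973%.
z(99.5%) = 2.576.
VaR = 2.576 × 9.973% = 25.690%; on $100,000,000 that is $25,690,000.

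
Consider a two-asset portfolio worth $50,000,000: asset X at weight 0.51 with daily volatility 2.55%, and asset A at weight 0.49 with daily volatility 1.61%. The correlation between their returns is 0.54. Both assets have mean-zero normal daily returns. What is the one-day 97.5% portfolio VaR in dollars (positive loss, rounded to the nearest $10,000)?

σ_p² = 0.51²·2.55² + 0.49²·1.61² + 2·0.54·0.51·0.49·2.55·1.61 = 3.4217 (%²).
σ_p = √3.4217 = 1.850%.
At 97.5%, z = 1.960.
VaR = 1.960 × 1.850% = 3.626%; on $50,000,000 that is $1,813,000.

$1,810,000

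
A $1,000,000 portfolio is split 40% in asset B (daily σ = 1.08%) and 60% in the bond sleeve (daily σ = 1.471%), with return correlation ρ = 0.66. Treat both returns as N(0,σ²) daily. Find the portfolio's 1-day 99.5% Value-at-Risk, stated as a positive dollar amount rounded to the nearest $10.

$31,220

σ_p² = 0.4²·1.08² + 0.6²·1.471² + 2·0.66·0.4·0.6·1.08·1.471 = 1.4689 (%²).
σ_p = √1.4689 = 1.212%.
At 99.5%, z = 2.576.
VaR = 2.576 × 1.212% = 3.122%; on $1,000,000 that is $31,220.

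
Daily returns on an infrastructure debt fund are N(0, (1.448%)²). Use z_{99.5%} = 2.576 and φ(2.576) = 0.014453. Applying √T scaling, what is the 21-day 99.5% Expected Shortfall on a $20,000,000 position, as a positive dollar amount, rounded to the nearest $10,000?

σ_{21d} = 1.448% × √21 = 6.636%.
ES multiplier = φ(z)/(1−α) = 0.014453/0.005 = 2.891.
ES = 6.636% × 2.891 = 19.185%; on $20,000,000: $3,837,000.

$3,840,000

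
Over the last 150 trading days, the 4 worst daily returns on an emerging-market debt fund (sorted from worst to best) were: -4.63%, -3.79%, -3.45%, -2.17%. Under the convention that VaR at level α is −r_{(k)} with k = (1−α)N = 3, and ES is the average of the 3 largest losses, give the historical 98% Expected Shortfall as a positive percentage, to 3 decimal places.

3.957%

The 3 worst returns sum to -11.87%.
ES = −(-11.87%) / 3 = 3.9566…% ≈ 3.957%.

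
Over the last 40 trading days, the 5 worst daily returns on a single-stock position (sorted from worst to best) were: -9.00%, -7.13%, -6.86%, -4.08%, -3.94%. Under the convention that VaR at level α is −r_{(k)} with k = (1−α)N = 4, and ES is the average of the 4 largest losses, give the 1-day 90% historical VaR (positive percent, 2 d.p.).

k = 4; the 4th lowest return is -4.08%, so VaR = 4.08%.

4.08%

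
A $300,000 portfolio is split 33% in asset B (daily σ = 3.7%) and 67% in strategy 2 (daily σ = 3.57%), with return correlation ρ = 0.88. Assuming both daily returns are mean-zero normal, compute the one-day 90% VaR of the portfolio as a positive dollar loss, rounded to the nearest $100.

$13,500

σ_p² = 0.33²·3.7² + 0.67²·3.57² + 2·0.88·0.33·0.67·3.7·3.57 = 12.3521 (%²).
σ_p = √12.3521 = 3.515%.
At 90%, z = 1.282.
VaR = 1.282 × 3.515% = 4.506%; on $300,000 that is $13,518.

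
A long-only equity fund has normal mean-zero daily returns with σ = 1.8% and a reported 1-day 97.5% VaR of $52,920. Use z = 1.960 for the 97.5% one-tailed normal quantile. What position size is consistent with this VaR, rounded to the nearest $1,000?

$1,500,000

VaR as a fraction of value: z·σ = 1.960 × 1.8% = 3.528%.
Position = $52,920 / 0.03528 = $1,500,000.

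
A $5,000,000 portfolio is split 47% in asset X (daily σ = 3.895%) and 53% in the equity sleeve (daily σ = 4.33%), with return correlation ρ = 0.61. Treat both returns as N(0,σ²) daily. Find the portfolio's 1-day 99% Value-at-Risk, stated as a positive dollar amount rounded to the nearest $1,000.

σ_p² = 0.47²·3.895² + 0.53²·4.33² + 2·0.61·0.47·0.53·3.895·4.33 = 13.7433 (%²).
σ_p = √13.7433 = 3.707%.
At 99%, z = 2.326.
VaR = 2.326 × 3.707% = 8.622%; on $5,000,000 that is $431,100.

$431,000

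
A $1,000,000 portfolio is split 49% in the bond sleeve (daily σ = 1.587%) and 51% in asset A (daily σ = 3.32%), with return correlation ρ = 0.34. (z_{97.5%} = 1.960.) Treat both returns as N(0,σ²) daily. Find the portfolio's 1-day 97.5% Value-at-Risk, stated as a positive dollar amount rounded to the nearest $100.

$41,000

σ_p² = 0.49²·1.587² + 0.51²·3.32² + 2·0.34·0.49·0.51·1.587·3.32 = 4.3670 (%²).
σ_p = √4.3670 = 2.090%.
VaR = 1.960 × 2.090% = 4.096%; on $1,000,000 that is $40,960.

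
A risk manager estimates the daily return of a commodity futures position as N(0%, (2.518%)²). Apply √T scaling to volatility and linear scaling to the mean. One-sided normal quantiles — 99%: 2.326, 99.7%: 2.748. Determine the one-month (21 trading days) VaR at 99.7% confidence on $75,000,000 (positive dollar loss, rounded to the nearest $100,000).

σ_{21d} = 2.518% × √21 = 11.539%.
VaR = 2.748 × 11.539% = 31.709%.
On $75,000,000: 0.31709 × $75,000,000 = $23,781,750.

$23,800,000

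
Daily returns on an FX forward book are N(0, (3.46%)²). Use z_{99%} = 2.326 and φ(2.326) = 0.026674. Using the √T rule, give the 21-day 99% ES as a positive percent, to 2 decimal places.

42.29%

σ_{21d} = 3.46% × √21 = 15.856%.
ES multiplier = φ(z)/(1−α) = 0.026674/0.01 = 2.667.
ES = 15.856% × 2.667 = 42.288%.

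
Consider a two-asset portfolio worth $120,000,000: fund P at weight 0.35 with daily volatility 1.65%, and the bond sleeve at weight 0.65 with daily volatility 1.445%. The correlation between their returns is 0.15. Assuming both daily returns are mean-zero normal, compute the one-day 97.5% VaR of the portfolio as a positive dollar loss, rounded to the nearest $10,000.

σ_p² = 0.35²·1.65² + 0.65²·1.445² + 2·0.15·0.35·0.65·1.65·1.445 = 1.3784 (%²).
σ_p = √1.3784 = 1.174%.
At 97.5%, z = 1.960.
VaR = 1.960 × 1.174% = 2.301%; on $120,000,000 that is $2,761,200.

$2,760,000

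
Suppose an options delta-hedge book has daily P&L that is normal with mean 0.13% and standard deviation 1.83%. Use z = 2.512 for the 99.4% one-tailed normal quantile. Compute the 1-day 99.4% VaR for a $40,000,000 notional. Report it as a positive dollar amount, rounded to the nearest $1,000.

VaR = −μ + z·σ = −(0.13%) + 2.512 × 1.83% = 4.467%.
On $40,000,000: 0.04467 × $40,000,000 = $1,786,800.

$1,787,000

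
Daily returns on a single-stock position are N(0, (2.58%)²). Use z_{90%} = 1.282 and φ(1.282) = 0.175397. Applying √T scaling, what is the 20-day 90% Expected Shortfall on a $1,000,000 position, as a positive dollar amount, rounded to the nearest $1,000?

σ_{20d} = 2.58% × √20 = 11.538%.
ES multiplier = φ(z)/(1−α) = 0.175397/0.1 = 1.754.
ES = 11.538% × 1.754 = 20.238%; on $1,000,000: $202,380.

$202,000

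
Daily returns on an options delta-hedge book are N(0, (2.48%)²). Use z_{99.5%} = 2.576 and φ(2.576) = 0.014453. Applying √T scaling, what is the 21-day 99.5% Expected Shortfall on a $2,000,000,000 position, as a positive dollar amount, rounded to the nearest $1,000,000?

$657,000,000

σ_{21d} = 2.48% × √21 = 11.365%.
ES multiplier = φ(z)/(1−α) = 0.014453/0.005 = 2.891.
ES = 11.365% × 2.891 = 32.856%; on $2,000,000,000: $657,120,000.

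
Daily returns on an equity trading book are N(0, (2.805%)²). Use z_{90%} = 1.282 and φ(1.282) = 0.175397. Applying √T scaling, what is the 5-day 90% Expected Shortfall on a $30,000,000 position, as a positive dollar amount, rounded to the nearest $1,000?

σ_{5d} = 2.805% × √5 = 6.272%.
ES multiplier = φ(z)/(1−α) = 0.175397/0.1 = 1.754.
ES = 6.272% × 1.754 = 11.001%; on $30,000,000: $3,300,300.

$3,300,000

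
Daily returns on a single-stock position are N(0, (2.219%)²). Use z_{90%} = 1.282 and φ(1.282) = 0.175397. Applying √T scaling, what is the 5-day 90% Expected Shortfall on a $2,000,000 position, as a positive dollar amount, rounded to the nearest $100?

σ_{5d} = 2.219% × √5 = 4.962%.
ES multiplier = φ(z)/(1−α) = 0.175397/0.1 = 1.754.
ES = 4.962% × 1.754 = 8.703%; on $2,000,000: $174,060.

$174,100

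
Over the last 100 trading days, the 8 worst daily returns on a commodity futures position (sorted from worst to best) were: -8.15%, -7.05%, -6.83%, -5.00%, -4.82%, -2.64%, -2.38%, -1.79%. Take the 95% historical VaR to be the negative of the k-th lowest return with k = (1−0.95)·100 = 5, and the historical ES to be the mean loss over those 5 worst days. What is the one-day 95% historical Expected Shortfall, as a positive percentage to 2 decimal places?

The 5 worst returns sum to -31.85%.
ES = −(-31.85%) / 5 = 6.37%.

6.37%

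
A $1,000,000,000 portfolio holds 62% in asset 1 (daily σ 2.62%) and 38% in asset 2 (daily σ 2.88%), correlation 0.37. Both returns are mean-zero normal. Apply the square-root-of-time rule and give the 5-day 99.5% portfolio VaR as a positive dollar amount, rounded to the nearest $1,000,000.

$131,000,000

σ_p = √(0.62²·2.62² + 0.38²·2.88² + 2·0.37·0.62·0.38·2.62·2.88) = 2.270%.
σ_{5d} = 2.270% × √5 = 5.076%.
z(99.5%) = 2.576.
VaR = 2.576 × 5.076% = 13.076%; on $1,000,000,000 that is $130,760,000.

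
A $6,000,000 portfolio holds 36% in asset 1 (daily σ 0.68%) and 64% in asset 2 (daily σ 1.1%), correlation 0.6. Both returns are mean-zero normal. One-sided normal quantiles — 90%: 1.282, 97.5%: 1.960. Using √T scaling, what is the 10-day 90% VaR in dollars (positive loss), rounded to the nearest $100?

σ_p = √(0.36²·0.68² + 0.64²·1.1² + 2·0.6·0.36·0.64·0.68·1.1) = 0.873%.
σ_{10d} = 0.873% × √10 = 2.761%.
VaR = 1.282 × 2.761% = 3.540%; on $6,000,000 that is $212,400.

$212,400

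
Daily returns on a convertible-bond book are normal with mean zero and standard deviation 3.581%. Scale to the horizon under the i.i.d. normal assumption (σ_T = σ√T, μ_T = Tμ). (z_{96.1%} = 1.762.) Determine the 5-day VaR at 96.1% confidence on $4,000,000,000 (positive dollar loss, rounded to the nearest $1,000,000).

$564,000,000

σ_{5d} = 3.581% × √5 = 8.007%.
VaR = 1.762 × 8.007% = 14.108%.
On $4,000,000,000: 0.14108 × $4,000,000,000 = $564,320,000.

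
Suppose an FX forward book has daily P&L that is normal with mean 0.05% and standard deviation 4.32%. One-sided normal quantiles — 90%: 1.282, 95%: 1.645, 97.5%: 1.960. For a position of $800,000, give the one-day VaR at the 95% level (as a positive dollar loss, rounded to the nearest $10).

VaR = −μ + z·σ = −(0.05%) + 1.645 × 4.32% = 7.056%.
On $800,000: 0.07056 × $800,000 = $56,448.

$56,450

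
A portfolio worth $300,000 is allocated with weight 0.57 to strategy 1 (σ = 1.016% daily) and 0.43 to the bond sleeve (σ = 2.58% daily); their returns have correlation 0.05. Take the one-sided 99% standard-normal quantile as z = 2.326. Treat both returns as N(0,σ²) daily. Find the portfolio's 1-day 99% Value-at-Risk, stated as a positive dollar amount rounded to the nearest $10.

σ_p² = 0.57²·1.016² + 0.43²·2.58² + 2·0.05·0.57·0.43·1.016·2.58 = 1.6304 (%²).
σ_p = √1.6304 = 1.277%.
VaR = 2.326 × 1.277% = 2.970%; on $300,000 that is $8,910.

$8,910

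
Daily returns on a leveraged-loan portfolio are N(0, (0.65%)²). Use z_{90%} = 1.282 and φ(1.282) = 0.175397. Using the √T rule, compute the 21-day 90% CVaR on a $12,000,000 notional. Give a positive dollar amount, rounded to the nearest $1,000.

$627,000

σ_{21d} = 0.65% × √21 = 2.979%.
ES multiplier = φ(z)/(1−α) = 0.175397/0.1 = 1.754.
ES = 2.979% × 1.754 = 5.225%; on $12,000,000: $627,000.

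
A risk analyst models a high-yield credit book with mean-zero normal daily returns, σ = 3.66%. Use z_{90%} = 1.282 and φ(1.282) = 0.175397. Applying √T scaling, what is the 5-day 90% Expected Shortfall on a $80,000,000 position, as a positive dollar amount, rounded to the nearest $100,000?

σ_{5d} = 3.66% × √5 = 8.184%.
ES multiplier = φ(z)/(1−α) = 0.175397/0.1 = 1.754.
ES = 8.184% × 1.754 = 14.355%; on $80,000,000: $11,484,000.

$11,500,000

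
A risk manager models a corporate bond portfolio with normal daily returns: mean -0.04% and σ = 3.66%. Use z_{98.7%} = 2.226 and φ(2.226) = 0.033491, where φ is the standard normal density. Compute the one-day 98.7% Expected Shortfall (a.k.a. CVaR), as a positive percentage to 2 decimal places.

9.47%

Tail multiplier: φ(z)/(1−α) = 0.033491 / 0.013 = 2.576.
ES = −(-0.04%) + 3.66% × 2.576 = 9.468%.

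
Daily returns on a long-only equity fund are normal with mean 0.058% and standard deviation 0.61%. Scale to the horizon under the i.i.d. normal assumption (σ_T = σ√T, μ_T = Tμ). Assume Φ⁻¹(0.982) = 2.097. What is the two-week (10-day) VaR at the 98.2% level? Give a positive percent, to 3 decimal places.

σ_{10d} = 0.61% × √10 = 1.929%; μ_{10d} = 10 × 0.058% = 0.580%.
VaR = −(0.580%) + 2.097 × 1.929% = 3.465%.

3.465%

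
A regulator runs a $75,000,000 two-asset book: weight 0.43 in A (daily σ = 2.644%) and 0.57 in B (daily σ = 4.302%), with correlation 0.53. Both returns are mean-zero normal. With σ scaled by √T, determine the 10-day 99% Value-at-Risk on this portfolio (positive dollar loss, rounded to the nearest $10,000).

$17,670,000

σ_p = √(0.43²·2.644² + 0.57²·4.302² + 2·0.53·0.43·0.57·2.644·4.302) = 3.203%.
σ_{10d} = 3.203% × √10 = 10.129%.
z(99%) = 2.326.
VaR = 2.326 × 10.129% = 23.560%; on $75,000,000 that is $17,670,000.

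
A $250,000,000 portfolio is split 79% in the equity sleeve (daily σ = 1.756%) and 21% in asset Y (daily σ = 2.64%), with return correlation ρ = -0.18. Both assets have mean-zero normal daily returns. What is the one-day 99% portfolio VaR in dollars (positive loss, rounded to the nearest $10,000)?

σ_p² = 0.79²·1.756² + 0.21²·2.64² + 2·-0.18·0.79·0.21·1.756·2.64 = 1.9549 (%²).
σ_p = √1.9549 = 1.398%.
At 99%, z = 2.326.
VaR = 2.326 × 1.398% = 3.252%; on $250,000,000 that is $8,130,000.

$8,130,000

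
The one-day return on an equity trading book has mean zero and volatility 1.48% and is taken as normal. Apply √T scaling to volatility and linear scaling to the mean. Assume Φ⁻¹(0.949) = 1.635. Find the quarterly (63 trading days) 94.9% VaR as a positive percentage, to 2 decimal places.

19.21%

σ_{63d} = 1.48% × √63 = 11.747%.
VaR = 1.635 × 11.747% = 19.206%.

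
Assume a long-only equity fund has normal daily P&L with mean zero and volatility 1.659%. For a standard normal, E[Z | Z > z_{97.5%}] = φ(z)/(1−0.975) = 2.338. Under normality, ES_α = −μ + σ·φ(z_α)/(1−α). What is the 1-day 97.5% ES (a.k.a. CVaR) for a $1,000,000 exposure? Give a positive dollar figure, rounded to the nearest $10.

ES = 1.659% × 2.338 = 3.879%.
On $1,000,000: 0.03879 × $1,000,000 = $38,790.

$38,790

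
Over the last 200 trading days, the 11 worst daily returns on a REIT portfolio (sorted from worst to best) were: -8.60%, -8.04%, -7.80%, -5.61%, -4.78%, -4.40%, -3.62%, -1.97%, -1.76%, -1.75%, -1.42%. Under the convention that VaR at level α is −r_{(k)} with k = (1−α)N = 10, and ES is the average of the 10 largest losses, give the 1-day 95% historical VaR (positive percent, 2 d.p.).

k = 10; the 10th lowest return is -1.75%, so VaR = 1.75%.

1.75%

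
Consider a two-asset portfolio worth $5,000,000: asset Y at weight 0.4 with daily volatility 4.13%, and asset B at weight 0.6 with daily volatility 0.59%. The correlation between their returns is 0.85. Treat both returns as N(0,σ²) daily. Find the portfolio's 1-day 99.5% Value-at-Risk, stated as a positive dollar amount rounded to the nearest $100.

$252,700

σ_p² = 0.4²·4.13² + 0.6²·0.59² + 2·0.85·0.4·0.6·4.13·0.59 = 3.8486 (%²).
σ_p = √3.8486 = 1.962%.
At 99.5%, z = 2.576.
VaR = 2.576 × 1.962% = 5.054%; on $5,000,000 that is $252,700.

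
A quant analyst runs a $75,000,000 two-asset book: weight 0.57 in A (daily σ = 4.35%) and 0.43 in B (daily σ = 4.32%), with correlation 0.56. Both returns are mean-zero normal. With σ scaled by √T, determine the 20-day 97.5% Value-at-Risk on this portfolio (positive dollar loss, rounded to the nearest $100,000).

$25,300,000

σ_p = √(0.57²·4.35² + 0.43²·4.32² + 2·0.56·0.57·0.43·4.35·4.32) = 3.842%.
σ_{20d} = 3.842% × √20 = 17.182%.
z(97.5%) = 1.960.
VaR = 1.960 × 17.182% = 33.677%; on $75,000,000 that is $25,257,750.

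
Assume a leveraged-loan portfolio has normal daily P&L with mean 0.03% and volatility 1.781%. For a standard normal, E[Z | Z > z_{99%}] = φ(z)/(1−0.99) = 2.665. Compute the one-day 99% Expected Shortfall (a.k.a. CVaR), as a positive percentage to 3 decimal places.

4.716%

ES = −(0.03%) + 1.781% × 2.665 = 4.716%.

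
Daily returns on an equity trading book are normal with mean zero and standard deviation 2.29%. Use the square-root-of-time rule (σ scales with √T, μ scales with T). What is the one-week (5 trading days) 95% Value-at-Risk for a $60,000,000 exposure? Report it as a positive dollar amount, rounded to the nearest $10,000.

$5,050,000

At 95%, z = 1.645.
σ_{5d} = 2.29% × √5 = 5.121%.
VaR = 1.645 × 5.121% = 8.424%.
On $60,000,000: 0.08424 × $60,000,000 = $5,054,400.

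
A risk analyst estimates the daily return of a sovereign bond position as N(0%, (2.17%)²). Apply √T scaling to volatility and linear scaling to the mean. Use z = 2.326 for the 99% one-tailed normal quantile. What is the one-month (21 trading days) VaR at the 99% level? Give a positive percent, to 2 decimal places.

23.13%

σ_{21d} = 2.17% × √21 = 9.944%.
VaR = 2.326 × 9.944% = 23.130%.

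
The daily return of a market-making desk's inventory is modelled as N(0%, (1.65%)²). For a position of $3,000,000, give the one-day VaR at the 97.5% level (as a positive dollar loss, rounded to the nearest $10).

At 97.5% one-sided, z = 1.960.
VaR = z·σ = 1.960 × 1.65% = 3.234%.
On $3,000,000: 0.03234 × $3,000,000 = $97,020.

$97,020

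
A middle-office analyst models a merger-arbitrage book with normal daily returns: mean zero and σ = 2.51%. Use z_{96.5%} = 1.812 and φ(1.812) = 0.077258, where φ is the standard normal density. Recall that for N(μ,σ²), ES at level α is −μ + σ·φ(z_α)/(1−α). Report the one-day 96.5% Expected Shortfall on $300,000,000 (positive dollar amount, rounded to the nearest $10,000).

Tail multiplier: φ(z)/(1−α) = 0.077258 / 0.035 = 2.207.
ES = 2.51% × 2.207 = 5.540%.
On $300,000,000: 0.05540 × $300,000,000 = $16,620,000.

$16,620,000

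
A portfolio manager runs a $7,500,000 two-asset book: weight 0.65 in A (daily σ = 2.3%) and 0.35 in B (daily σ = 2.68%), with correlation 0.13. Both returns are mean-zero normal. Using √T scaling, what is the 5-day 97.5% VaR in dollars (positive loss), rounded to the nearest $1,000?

σ_p = √(0.65²·2.3² + 0.35²·2.68² + 2·0.13·0.65·0.35·2.3·2.68) = 1.865%.
σ_{5d} = 1.865% × √5 = 4.170%.
z(97.5%) = 1.960.
VaR = 1.960 × 4.170% = 8.173%; on $7,500,000 that is $612,975.

$613,000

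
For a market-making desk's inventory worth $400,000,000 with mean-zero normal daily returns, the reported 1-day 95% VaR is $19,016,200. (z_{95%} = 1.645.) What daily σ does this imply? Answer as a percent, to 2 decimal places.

VaR as a fraction: $19,016,200 / $400,000,000 = 4.754%.
σ = VaR / z = 4.754% / 1.645 = 2.890%.

2.89%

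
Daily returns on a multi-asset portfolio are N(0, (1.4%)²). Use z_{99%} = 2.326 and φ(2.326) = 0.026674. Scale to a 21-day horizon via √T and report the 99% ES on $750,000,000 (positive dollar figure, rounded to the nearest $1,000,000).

$128,000,000

σ_{21d} = 1.4% × √21 = 6.416%.
ES multiplier = φ(z)/(1−α) = 0.026674/0.01 = 2.667.
ES = 6.416% × 2.667 = 17.111%; on $750,000,000: $128,332,500.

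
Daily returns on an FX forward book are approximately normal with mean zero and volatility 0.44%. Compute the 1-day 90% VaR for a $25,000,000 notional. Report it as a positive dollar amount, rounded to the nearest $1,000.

At 90% one-sided, z = 1.282.
VaR = z·σ = 1.282 × 0.44% = 0.564%.
On $25,000,000: 0.00564 × $25,000,000 = $141,000.

$141,000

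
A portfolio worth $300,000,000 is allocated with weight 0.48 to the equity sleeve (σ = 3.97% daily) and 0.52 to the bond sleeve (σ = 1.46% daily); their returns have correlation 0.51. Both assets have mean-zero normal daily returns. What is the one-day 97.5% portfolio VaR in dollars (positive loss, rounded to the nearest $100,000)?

σ_p² = 0.48²·3.97² + 0.52²·1.46² + 2·0.51·0.48·0.52·3.97·1.46 = 5.6834 (%²).
σ_p = √5.6834 = 2.384%.
At 97.5%, z = 1.960.
VaR = 1.960 × 2.384% = 4.673%; on $300,000,000 that is $14,019,000.

$14,000,000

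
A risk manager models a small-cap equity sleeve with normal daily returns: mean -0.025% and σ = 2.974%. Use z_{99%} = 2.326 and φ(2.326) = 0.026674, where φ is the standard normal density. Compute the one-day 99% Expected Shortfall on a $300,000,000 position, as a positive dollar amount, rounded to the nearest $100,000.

$23,900,000

Tail multiplier: φ(z)/(1−α) = 0.026674 / 0.01 = 2.667.
ES = −(-0.025%) + 2.974% × 2.667 = 7.957%.
On $300,000,000: 0.07957 × $300,000,000 = $23,871,000.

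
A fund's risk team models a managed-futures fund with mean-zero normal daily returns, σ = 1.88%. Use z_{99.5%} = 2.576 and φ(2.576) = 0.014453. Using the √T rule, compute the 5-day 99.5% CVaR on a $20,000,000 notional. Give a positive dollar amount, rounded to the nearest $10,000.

σ_{5d} = 1.88% × √5 = 4.204%.
ES multiplier = φ(z)/(1−α) = 0.014453/0.005 = 2.891.
ES = 4.204% × 2.891 = 12.154%; on $20,000,000: $2,430,800.

$2,430,000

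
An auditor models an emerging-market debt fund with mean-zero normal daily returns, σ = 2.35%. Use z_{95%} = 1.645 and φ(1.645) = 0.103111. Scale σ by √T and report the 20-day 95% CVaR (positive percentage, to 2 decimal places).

21.67%

σ_{20d} = 2.35% × √20 = 10.510%.
ES multiplier = φ(z)/(1−α) = 0.103111/0.05 = 2.062.
ES = 10.510% × 2.062 = 21.672%.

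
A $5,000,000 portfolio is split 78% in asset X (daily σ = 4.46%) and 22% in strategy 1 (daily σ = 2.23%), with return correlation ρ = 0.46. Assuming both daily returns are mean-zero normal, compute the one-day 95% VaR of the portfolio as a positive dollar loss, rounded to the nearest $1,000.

$307,000

σ_p² = 0.78²·4.46² + 0.22²·2.23² + 2·0.46·0.78·0.22·4.46·2.23 = 13.9129 (%²).
σ_p = √13.9129 = 3.730%.
At 95%, z = 1.645.
VaR = 1.645 × 3.730% = 6.136%; on $5,000,000 that is $306,800.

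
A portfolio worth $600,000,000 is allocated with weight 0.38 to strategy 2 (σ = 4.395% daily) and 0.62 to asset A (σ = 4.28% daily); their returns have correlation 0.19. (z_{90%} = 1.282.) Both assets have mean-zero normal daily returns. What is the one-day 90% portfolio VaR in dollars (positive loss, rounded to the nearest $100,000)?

σ_p² = 0.38²·4.395² + 0.62²·4.28² + 2·0.19·0.38·0.62·4.395·4.28 = 11.5149 (%²).
σ_p = √11.5149 = 3.393%.
VaR = 1.282 × 3.393% = 4.350%; on $600,000,000 that is $26,100,000.

$26,100,000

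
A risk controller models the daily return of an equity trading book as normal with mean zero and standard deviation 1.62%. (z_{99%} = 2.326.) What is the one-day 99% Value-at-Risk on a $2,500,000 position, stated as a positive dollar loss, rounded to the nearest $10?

VaR = z·σ = 2.326 × 1.62% = 3.768%.
On $2,500,000: 0.03768 × $2,500,000 = $94,200.

$94,200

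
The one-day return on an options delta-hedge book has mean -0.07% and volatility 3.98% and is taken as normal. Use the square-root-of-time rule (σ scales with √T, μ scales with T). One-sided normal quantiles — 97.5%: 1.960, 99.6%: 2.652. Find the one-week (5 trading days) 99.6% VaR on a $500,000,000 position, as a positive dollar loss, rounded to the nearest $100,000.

$119,800,000

σ_{5d} = 3.98% × √5 = 8.900%; μ_{5d} = 5 × -0.07% = -0.350%.
VaR = −(-0.350%) + 2.652 × 8.900% = 23.953%.
On $500,000,000: 0.23953 × $500,000,000 = $119,765,000.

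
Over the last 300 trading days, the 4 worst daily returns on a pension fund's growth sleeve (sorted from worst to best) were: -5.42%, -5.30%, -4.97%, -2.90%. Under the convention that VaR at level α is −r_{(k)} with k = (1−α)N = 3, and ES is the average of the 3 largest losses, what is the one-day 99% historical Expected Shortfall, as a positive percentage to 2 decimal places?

The 3 worst returns sum to -15.69%.
ES = −(-15.69%) / 3 = 5.23%.

5.23%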